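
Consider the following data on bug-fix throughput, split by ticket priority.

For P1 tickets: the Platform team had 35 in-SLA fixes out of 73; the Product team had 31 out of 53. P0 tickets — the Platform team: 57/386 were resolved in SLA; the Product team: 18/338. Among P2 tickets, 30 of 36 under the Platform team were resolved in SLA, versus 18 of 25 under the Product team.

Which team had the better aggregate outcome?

the Platform team

P1: the Platform team 35/73 = 47.9%, the Product team 31/53 = 58.5% → the Product team
P0: the Platform team 57/386 = 14.8%, the Product team 18/338 = 5.3% → the Platform team
P2: the Platform team 30/36 = 83.3%, the Product team 18/25 = 72.0% → the Platform team
Overall: the Platform team 122/495 = 24.6%, the Product team 67/416 = 16.1% → the Platform team
(Neither sweeps every ticket group, but the Platform team has the higher pooled rate.)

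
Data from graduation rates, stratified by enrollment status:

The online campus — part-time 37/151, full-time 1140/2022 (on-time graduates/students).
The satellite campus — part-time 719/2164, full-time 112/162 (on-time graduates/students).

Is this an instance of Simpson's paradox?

Part-time: the online campus 37/151 = 24.5%, the satellite campus 719/2164 = 33.2% → the satellite campus
Full-time: the online campus 1140/2022 = 56.4%, the satellite campus 112/162 = 69.1% → the satellite campus
Overall: the online campus 1177/2173 = 54.2%, the satellite campus 831/2326 = 35.7% → the online campus
The satellite campus wins each enrollment group but the online campus wins overall — the comparison reverses. The satellite campus's students skew toward part-time, which has a lower base rate.

Yes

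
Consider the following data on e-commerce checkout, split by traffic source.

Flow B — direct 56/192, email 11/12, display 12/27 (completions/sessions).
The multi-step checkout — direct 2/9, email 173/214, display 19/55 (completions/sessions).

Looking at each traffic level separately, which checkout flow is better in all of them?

Direct: Flow B 56/192 = 29.2%, the multi-step checkout 2/9 = 22.2% → Flow B
Email: Flow B 11/12 = 91.7%, the multi-step checkout 173/214 = 80.8% → Flow B
Display: Flow B 12/27 = 44.4%, the multi-step checkout 19/55 = 34.5% → Flow B
Flow B has the higher rate in all 3 groups.

Flow B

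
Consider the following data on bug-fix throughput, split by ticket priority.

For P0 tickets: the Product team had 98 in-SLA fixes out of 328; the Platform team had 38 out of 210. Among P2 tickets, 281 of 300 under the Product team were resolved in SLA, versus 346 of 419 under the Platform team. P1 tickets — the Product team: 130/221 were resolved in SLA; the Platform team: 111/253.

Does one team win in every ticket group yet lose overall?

No

P0: the Product team 98/328 = 29.9%, the Platform team 38/210 = 18.1% → the Product team
P2: the Product team 281/300 = 93.7%, the Platform team 346/419 = 82.6% → the Product team
P1: the Product team 130/221 = 58.8%, the Platform team 111/253 = 43.9% → the Product team
Overall: the Product team 509/849 = 60.0%, the Platform team 495/882 = 56.1% → the Product team
The Product team wins overall and in every ticket group — no reversal.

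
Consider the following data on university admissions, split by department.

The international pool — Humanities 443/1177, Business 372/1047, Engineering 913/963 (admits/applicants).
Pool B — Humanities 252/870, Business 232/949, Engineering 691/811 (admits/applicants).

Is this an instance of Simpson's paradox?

Humanities: the international pool 443/1177 = 37.6%, Pool B 252/870 = 29.0% → the international pool
Business: the international pool 372/1047 = 35.5%, Pool B 232/949 = 24.4% → the international pool
Engineering: the international pool 913/963 = 94.8%, Pool B 691/811 = 85.2% → the international pool
Overall: the international pool 1728/3187 = 54.2%, Pool B 1175/2630 = 44.7% → the international pool
The international pool wins overall and in every department group — no reversal.

No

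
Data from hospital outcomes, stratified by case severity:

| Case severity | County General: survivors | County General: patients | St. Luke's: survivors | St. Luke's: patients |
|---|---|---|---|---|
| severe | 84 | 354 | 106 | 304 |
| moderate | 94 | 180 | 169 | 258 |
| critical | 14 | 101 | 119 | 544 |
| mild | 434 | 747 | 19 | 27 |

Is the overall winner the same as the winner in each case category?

Severe: County General 84/354 = 23.7%, St. Luke's 106/304 = 34.9% → St. Luke's
Moderate: County General 94/180 = 52.2%, St. Luke's 169/258 = 65.5% → St. Luke's
Critical: County General 14/101 = 13.9%, St. Luke's 119/544 = 21.9% → St. Luke's
Mild: County General 434/747 = 58.1%, St. Luke's 19/27 = 70.4% → St. Luke's
Overall: County General 626/1382 = 45.3%, St. Luke's 413/1133 = 36.5% → County General
St. Luke's wins each case group but County General wins overall — the comparison reverses. St. Luke's's patients skew toward critical, which has a lower base rate.

No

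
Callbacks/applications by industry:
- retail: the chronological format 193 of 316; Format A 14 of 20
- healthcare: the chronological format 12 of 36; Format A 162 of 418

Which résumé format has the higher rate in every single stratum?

Format A

Retail: the chronological format 193/316 = 61.1%, Format A 14/20 = 70.0% → Format A
Healthcare: the chronological format 12/36 = 33.3%, Format A 162/418 = 38.8% → Format A
Format A has the higher rate in both groups.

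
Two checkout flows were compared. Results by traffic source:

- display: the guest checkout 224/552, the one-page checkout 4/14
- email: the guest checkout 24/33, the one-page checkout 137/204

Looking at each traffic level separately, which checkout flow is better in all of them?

the guest checkout

Display: the guest checkout 224/552 = 40.6%, the one-page checkout 4/14 = 28.6% → the guest checkout
Email: the guest checkout 24/33 = 72.7%, the one-page checkout 137/204 = 67.2% → the guest checkout
The guest checkout has the higher rate in both groups.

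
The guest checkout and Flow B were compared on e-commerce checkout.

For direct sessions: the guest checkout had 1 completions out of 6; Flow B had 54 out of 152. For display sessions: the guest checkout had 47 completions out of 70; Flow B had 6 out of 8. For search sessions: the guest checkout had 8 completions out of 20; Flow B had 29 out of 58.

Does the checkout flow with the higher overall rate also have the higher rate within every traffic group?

Direct: the guest checkout 1/6 = 16.7%, Flow B 54/152 = 35.5% → Flow B
Display: the guest checkout 47/70 = 67.1%, Flow B 6/8 = 75.0% → Flow B
Search: the guest checkout 8/20 = 40.0%, Flow B 29/58 = 50.0% → Flow B
Overall: the guest checkout 56/96 = 58.3%, Flow B 89/218 = 40.8% → the guest checkout
Flow B wins each traffic group but the guest checkout wins overall — the comparison reverses. Flow B's sessions skew toward direct, which has a lower base rate.

No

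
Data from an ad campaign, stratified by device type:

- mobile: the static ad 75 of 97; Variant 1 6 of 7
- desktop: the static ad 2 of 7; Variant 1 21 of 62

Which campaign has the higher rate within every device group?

Variant 1

Mobile: the static ad 75/97 = 77.3%, Variant 1 6/7 = 85.7% → Variant 1
Desktop: the static ad 2/7 = 28.6%, Variant 1 21/62 = 33.9% → Variant 1
Variant 1 has the higher rate in both groups.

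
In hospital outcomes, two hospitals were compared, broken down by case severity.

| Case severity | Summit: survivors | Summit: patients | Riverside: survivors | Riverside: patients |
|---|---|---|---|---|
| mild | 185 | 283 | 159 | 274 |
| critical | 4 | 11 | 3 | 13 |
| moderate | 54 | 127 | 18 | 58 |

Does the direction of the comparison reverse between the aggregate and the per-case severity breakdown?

Mild: Summit 185/283 = 65.4%, Riverside 159/274 = 58.0% → Summit
Critical: Summit 4/11 = 36.4%, Riverside 3/13 = 23.1% → Summit
Moderate: Summit 54/127 = 42.5%, Riverside 18/58 = 31.0% → Summit
Overall: Summit 243/421 = 57.7%, Riverside 180/345 = 52.2% → Summit
Summit wins overall and in every case group — no reversal.

No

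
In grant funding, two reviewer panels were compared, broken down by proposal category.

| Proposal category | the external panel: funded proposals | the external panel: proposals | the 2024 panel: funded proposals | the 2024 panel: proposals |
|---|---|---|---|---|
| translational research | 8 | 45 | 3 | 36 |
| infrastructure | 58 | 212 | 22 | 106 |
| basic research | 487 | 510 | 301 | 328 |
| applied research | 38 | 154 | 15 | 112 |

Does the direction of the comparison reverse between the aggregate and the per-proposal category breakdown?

No

Translational research: the external panel 8/45 = 17.8%, the 2024 panel 3/36 = 8.3% → the external panel
Infrastructure: the external panel 58/212 = 27.4%, the 2024 panel 22/106 = 20.8% → the external panel
Basic research: the external panel 487/510 = 95.5%, the 2024 panel 301/328 = 91.8% → the external panel
Applied research: the external panel 38/154 = 24.7%, the 2024 panel 15/112 = 13.4% → the external panel
Overall: the external panel 591/921 = 64.2%, the 2024 panel 341/582 = 58.6% → the external panel
The external panel wins overall and in every proposal group — no reversal.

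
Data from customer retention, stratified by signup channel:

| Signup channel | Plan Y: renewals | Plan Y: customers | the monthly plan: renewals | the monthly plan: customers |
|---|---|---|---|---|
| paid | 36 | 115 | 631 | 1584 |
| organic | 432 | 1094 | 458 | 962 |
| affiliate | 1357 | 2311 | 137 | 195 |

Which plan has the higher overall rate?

Plan Y

Paid: Plan Y 36/115 = 31.3%, the monthly plan 631/1584 = 39.8% → the monthly plan
Organic: Plan Y 432/1094 = 39.5%, the monthly plan 458/962 = 47.6% → the monthly plan
Affiliate: Plan Y 1357/2311 = 58.7%, the monthly plan 137/195 = 70.3% → the monthly plan
Overall: Plan Y 1825/3520 = 51.8%, the monthly plan 1226/2741 = 44.7% → Plan Y
(The monthly plan wins every signup group but Plan Y wins overall — the monthly plan's customers skew toward the low-rate paid group.)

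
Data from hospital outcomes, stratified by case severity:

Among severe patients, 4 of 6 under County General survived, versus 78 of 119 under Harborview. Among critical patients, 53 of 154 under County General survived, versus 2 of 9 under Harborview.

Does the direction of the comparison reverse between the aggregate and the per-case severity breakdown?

Severe: County General 4/6 = 66.7%, Harborview 78/119 = 65.5% → County General
Critical: County General 53/154 = 34.4%, Harborview 2/9 = 22.2% → County General
Overall: County General 57/160 = 35.6%, Harborview 80/128 = 62.5% → Harborview
County General wins each case group but Harborview wins overall — the comparison reverses. County General's patients skew toward critical, which has a lower base rate.

Yes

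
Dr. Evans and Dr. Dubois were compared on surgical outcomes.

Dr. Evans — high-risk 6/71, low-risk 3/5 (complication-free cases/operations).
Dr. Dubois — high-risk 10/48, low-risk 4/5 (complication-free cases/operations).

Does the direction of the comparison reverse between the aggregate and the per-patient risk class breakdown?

High-risk: Dr. Evans 6/71 = 8.5%, Dr. Dubois 10/48 = 20.8% → Dr. Dubois
Low-risk: Dr. Evans 3/5 = 60.0%, Dr. Dubois 4/5 = 80.0% → Dr. Dubois
Overall: Dr. Evans 9/76 = 11.8%, Dr. Dubois 14/53 = 26.4% → Dr. Dubois
Dr. Dubois wins overall and in every patient risk group — no reversal.

No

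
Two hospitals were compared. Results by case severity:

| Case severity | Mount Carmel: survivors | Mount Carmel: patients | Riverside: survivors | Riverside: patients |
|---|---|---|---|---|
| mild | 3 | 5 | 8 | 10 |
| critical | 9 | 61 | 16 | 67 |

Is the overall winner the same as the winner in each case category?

Mild: Mount Carmel 3/5 = 60.0%, Riverside 8/10 = 80.0% → Riverside
Critical: Mount Carmel 9/61 = 14.8%, Riverside 16/67 = 23.9% → Riverside
Overall: Mount Carmel 12/66 = 18.2%, Riverside 24/77 = 31.2% → Riverside
Riverside wins overall and in every case group — no reversal.

Yes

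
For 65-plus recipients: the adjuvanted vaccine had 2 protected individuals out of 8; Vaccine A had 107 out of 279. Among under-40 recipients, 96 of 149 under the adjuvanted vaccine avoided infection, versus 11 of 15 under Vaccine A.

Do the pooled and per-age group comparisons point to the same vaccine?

65-plus: the adjuvanted vaccine 2/8 = 25.0%, Vaccine A 107/279 = 38.4% → Vaccine A
Under-40: the adjuvanted vaccine 96/149 = 64.4%, Vaccine A 11/15 = 73.3% → Vaccine A
Overall: the adjuvanted vaccine 98/157 = 62.4%, Vaccine A 118/294 = 40.1% → the adjuvanted vaccine
Vaccine A wins each age group but the adjuvanted vaccine wins overall — the comparison reverses. Vaccine A's recipients skew toward 65-plus, which has a lower base rate.

No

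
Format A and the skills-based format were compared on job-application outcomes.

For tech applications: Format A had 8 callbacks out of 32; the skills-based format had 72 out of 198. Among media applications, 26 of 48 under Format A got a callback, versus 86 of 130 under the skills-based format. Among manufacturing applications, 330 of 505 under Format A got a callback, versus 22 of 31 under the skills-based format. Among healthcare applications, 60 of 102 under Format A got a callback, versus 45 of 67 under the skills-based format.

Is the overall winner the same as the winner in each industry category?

Tech: Format A 8/32 = 25.0%, the skills-based format 72/198 = 36.4% → the skills-based format
Media: Format A 26/48 = 54.2%, the skills-based format 86/130 = 66.2% → the skills-based format
Manufacturing: Format A 330/505 = 65.3%, the skills-based format 22/31 = 71.0% → the skills-based format
Healthcare: Format A 60/102 = 58.8%, the skills-based format 45/67 = 67.2% → the skills-based format
Overall: Format A 424/687 = 61.7%, the skills-based format 225/426 = 52.8% → Format A
The skills-based format wins each industry group but Format A wins overall — the comparison reverses. The skills-based format's applications skew toward tech, which has a lower base rate.

No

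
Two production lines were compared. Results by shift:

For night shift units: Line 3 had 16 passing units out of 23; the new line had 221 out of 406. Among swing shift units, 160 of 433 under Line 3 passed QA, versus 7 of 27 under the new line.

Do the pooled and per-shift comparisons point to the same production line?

Night shift: Line 3 16/23 = 69.6%, the new line 221/406 = 54.4% → Line 3
Swing shift: Line 3 160/433 = 37.0%, the new line 7/27 = 25.9% → Line 3
Overall: Line 3 176/456 = 38.6%, the new line 228/433 = 52.7% → the new line
Line 3 wins each shift group but the new line wins overall — the comparison reverses. Line 3's units skew toward swing shift, which has a lower base rate.

No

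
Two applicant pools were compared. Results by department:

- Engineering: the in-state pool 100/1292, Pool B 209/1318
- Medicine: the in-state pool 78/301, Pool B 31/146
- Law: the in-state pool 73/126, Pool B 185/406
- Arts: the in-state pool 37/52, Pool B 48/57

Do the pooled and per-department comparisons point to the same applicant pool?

Engineering: the in-state pool 100/1292 = 7.7%, Pool B 209/1318 = 15.9% → Pool B
Medicine: the in-state pool 78/301 = 25.9%, Pool B 31/146 = 21.2% → the in-state pool
Law: the in-state pool 73/126 = 57.9%, Pool B 185/406 = 45.6% → the in-state pool
Arts: the in-state pool 37/52 = 71.2%, Pool B 48/57 = 84.2% → Pool B
Overall: the in-state pool 288/1771 = 16.3%, Pool B 473/1927 = 24.5% → Pool B
Neither sweeps: the in-state pool wins 2 of 4 groups, Pool B wins 2. Pool B wins overall but not every group — no Simpson reversal.

No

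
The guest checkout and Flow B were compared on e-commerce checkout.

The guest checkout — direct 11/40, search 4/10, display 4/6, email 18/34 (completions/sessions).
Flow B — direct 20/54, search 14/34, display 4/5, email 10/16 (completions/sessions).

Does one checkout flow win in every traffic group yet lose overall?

No

Direct: the guest checkout 11/40 = 27.5%, Flow B 20/54 = 37.0% → Flow B
Search: the guest checkout 4/10 = 40.0%, Flow B 14/34 = 41.2% → Flow B
Display: the guest checkout 4/6 = 66.7%, Flow B 4/5 = 80.0% → Flow B
Email: the guest checkout 18/34 = 52.9%, Flow B 10/16 = 62.5% → Flow B
Overall: the guest checkout 37/90 = 41.1%, Flow B 48/109 = 44.0% → Flow B
Flow B wins overall and in every traffic group — no reversal.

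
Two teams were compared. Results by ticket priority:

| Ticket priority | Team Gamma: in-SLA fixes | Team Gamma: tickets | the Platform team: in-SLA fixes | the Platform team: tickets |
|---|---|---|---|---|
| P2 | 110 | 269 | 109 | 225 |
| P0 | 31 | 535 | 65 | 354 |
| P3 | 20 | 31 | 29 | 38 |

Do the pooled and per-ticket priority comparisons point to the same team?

Yes

P2: Team Gamma 110/269 = 40.9%, the Platform team 109/225 = 48.4% → the Platform team
P0: Team Gamma 31/535 = 5.8%, the Platform team 65/354 = 18.4% → the Platform team
P3: Team Gamma 20/31 = 64.5%, the Platform team 29/38 = 76.3% → the Platform team
Overall: Team Gamma 161/835 = 19.3%, the Platform team 203/617 = 32.9% → the Platform team
The Platform team wins overall and in every ticket group — no reversal.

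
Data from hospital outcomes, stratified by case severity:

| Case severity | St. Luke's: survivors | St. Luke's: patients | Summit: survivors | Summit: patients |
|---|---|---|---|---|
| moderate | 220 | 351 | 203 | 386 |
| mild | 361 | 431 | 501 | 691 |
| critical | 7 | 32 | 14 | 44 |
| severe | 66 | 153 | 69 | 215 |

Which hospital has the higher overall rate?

Moderate: St. Luke's 220/351 = 62.7%, Summit 203/386 = 52.6% → St. Luke's
Mild: St. Luke's 361/431 = 83.8%, Summit 501/691 = 72.5% → St. Luke's
Critical: St. Luke's 7/32 = 21.9%, Summit 14/44 = 31.8% → Summit
Severe: St. Luke's 66/153 = 43.1%, Summit 69/215 = 32.1% → St. Luke's
Overall: St. Luke's 654/967 = 67.6%, Summit 787/1336 = 58.9% → St. Luke's
(Neither sweeps every case group, but St. Luke's has the higher pooled rate.)

St. Luke's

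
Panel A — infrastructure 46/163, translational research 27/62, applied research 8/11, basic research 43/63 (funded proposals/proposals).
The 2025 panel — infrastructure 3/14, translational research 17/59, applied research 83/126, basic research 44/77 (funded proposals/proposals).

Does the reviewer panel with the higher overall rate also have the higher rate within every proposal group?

No

Infrastructure: Panel A 46/163 = 28.2%, the 2025 panel 3/14 = 21.4% → Panel A
Translational research: Panel A 27/62 = 43.5%, the 2025 panel 17/59 = 28.8% → Panel A
Applied research: Panel A 8/11 = 72.7%, the 2025 panel 83/126 = 65.9% → Panel A
Basic research: Panel A 43/63 = 68.3%, the 2025 panel 44/77 = 57.1% → Panel A
Overall: Panel A 124/299 = 41.5%, the 2025 panel 147/276 = 53.3% → the 2025 panel
Panel A wins each proposal group but the 2025 panel wins overall — the comparison reverses. Panel A's proposals skew toward infrastructure, which has a lower base rate.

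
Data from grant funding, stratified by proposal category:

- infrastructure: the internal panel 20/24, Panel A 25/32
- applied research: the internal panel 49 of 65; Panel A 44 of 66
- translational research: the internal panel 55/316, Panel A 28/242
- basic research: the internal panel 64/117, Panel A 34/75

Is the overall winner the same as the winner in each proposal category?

Infrastructure: the internal panel 20/24 = 83.3%, Panel A 25/32 = 78.1% → the internal panel
Applied research: the internal panel 49/65 = 75.4%, Panel A 44/66 = 66.7% → the internal panel
Translational research: the internal panel 55/316 = 17.4%, Panel A 28/242 = 11.6% → the internal panel
Basic research: the internal panel 64/117 = 54.7%, Panel A 34/75 = 45.3% → the internal panel
Overall: the internal panel 188/522 = 36.0%, Panel A 131/415 = 31.6% → the internal panel
The internal panel wins overall and in every proposal group — no reversal.

Yes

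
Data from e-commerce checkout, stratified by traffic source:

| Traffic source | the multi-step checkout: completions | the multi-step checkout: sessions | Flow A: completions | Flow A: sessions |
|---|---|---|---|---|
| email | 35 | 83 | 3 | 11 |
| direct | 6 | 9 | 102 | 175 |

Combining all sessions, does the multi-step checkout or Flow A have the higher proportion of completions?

Flow A

Email: the multi-step checkout 35/83 = 42.2%, Flow A 3/11 = 27.3% → the multi-step checkout
Direct: the multi-step checkout 6/9 = 66.7%, Flow A 102/175 = 58.3% → the multi-step checkout
Overall: the multi-step checkout 41/92 = 44.6%, Flow A 105/186 = 56.5% → Flow A
(The multi-step checkout wins every traffic group but Flow A wins overall — the multi-step checkout's sessions skew toward the low-rate email group.)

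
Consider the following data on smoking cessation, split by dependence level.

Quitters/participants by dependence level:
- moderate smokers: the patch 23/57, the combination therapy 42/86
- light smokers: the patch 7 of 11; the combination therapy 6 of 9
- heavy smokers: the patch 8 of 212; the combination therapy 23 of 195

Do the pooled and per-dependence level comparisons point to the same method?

Moderate smokers: the patch 23/57 = 40.4%, the combination therapy 42/86 = 48.8% → the combination therapy
Light smokers: the patch 7/11 = 63.6%, the combination therapy 6/9 = 66.7% → the combination therapy
Heavy smokers: the patch 8/212 = 3.8%, the combination therapy 23/195 = 11.8% → the combination therapy
Overall: the patch 38/280 = 13.6%, the combination therapy 71/290 = 24.5% → the combination therapy
The combination therapy wins overall and in every dependence group — no reversal.

Yes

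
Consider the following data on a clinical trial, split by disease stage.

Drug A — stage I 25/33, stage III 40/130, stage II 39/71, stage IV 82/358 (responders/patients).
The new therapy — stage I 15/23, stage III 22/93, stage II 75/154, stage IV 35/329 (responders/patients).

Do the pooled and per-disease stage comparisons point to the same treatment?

Stage I: Drug A 25/33 = 75.8%, the new therapy 15/23 = 65.2% → Drug A
Stage III: Drug A 40/130 = 30.8%, the new therapy 22/93 = 23.7% → Drug A
Stage II: Drug A 39/71 = 54.9%, the new therapy 75/154 = 48.7% → Drug A
Stage IV: Drug A 82/358 = 22.9%, the new therapy 35/329 = 10.6% → Drug A
Overall: Drug A 186/592 = 31.4%, the new therapy 147/599 = 24.5% → Drug A
Drug A wins overall and in every disease group — no reversal.

Yes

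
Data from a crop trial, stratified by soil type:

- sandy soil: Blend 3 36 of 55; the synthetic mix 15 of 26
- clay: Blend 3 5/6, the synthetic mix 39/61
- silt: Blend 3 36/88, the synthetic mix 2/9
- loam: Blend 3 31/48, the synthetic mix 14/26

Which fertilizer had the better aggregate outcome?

Sandy soil: Blend 3 36/55 = 65.5%, the synthetic mix 15/26 = 57.7% → Blend 3
Clay: Blend 3 5/6 = 83.3%, the synthetic mix 39/61 = 63.9% → Blend 3
Silt: Blend 3 36/88 = 40.9%, the synthetic mix 2/9 = 22.2% → Blend 3
Loam: Blend 3 31/48 = 64.6%, the synthetic mix 14/26 = 53.8% → Blend 3
Overall: Blend 3 108/197 = 54.8%, the synthetic mix 70/122 = 57.4% → the synthetic mix
(Blend 3 wins every soil group but the synthetic mix wins overall — Blend 3's plots skew toward the low-rate silt group.)

the synthetic mix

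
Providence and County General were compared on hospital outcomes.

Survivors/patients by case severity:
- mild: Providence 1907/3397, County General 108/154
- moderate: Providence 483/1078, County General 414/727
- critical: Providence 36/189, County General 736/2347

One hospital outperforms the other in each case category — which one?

Mild: Providence 1907/3397 = 56.1%, County General 108/154 = 70.1% → County General
Moderate: Providence 483/1078 = 44.8%, County General 414/727 = 56.9% → County General
Critical: Providence 36/189 = 19.0%, County General 736/2347 = 31.4% → County General
County General has the higher rate in all 3 groups.

County General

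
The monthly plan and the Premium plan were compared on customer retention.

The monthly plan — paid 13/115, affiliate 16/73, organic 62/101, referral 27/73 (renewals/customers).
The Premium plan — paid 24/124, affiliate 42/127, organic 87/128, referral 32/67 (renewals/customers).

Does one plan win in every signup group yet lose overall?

No

Paid: the monthly plan 13/115 = 11.3%, the Premium plan 24/124 = 19.4% → the Premium plan
Affiliate: the monthly plan 16/73 = 21.9%, the Premium plan 42/127 = 33.1% → the Premium plan
Organic: the monthly plan 62/101 = 61.4%, the Premium plan 87/128 = 68.0% → the Premium plan
Referral: the monthly plan 27/73 = 37.0%, the Premium plan 32/67 = 47.8% → the Premium plan
Overall: the monthly plan 118/362 = 32.6%, the Premium plan 185/446 = 41.5% → the Premium plan
The Premium plan wins overall and in every signup group — no reversal.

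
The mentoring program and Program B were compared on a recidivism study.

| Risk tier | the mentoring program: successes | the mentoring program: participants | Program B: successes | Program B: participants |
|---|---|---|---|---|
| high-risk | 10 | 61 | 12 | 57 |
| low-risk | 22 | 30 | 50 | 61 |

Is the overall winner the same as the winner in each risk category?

Yes

High-risk: the mentoring program 10/61 = 16.4%, Program B 12/57 = 21.1% → Program B
Low-risk: the mentoring program 22/30 = 73.3%, Program B 50/61 = 82.0% → Program B
Overall: the mentoring program 32/91 = 35.2%, Program B 62/118 = 52.5% → Program B
Program B wins overall and in every risk group — no reversal.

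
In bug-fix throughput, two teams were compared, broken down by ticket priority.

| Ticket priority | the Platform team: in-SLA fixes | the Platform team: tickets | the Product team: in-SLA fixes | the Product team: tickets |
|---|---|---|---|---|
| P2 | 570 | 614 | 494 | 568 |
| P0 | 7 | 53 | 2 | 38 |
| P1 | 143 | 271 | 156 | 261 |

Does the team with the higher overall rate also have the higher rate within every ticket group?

No

P2: the Platform team 570/614 = 92.8%, the Product team 494/568 = 87.0% → the Platform team
P0: the Platform team 7/53 = 13.2%, the Product team 2/38 = 5.3% → the Platform team
P1: the Platform team 143/271 = 52.8%, the Product team 156/261 = 59.8% → the Product team
Overall: the Platform team 720/938 = 76.8%, the Product team 652/867 = 75.2% → the Platform team
Neither sweeps: the Platform team wins 2 of 3 groups, the Product team wins 1. The Platform team wins overall but not every group — no Simpson reversal.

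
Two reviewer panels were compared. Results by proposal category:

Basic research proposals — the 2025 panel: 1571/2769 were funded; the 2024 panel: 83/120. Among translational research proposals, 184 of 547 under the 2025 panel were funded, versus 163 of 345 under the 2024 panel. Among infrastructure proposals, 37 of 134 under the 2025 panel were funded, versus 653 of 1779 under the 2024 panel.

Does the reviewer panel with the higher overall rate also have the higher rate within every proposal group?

Basic research: the 2025 panel 1571/2769 = 56.7%, the 2024 panel 83/120 = 69.2% → the 2024 panel
Translational research: the 2025 panel 184/547 = 33.6%, the 2024 panel 163/345 = 47.2% → the 2024 panel
Infrastructure: the 2025 panel 37/134 = 27.6%, the 2024 panel 653/1779 = 36.7% → the 2024 panel
Overall: the 2025 panel 1792/3450 = 51.9%, the 2024 panel 899/2244 = 40.1% → the 2025 panel
The 2024 panel wins each proposal group but the 2025 panel wins overall — the comparison reverses. The 2024 panel's proposals skew toward infrastructure, which has a lower base rate.

No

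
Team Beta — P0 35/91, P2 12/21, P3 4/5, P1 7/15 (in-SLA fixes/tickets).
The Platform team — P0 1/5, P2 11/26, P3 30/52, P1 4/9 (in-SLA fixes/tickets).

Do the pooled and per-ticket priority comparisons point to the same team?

P0: Team Beta 35/91 = 38.5%, the Platform team 1/5 = 20.0% → Team Beta
P2: Team Beta 12/21 = 57.1%, the Platform team 11/26 = 42.3% → Team Beta
P3: Team Beta 4/5 = 80.0%, the Platform team 30/52 = 57.7% → Team Beta
P1: Team Beta 7/15 = 46.7%, the Platform team 4/9 = 44.4% → Team Beta
Overall: Team Beta 58/132 = 43.9%, the Platform team 46/92 = 50.0% → the Platform team
Team Beta wins each ticket group but the Platform team wins overall — the comparison reverses. Team Beta's tickets skew toward P0, which has a lower base rate.

No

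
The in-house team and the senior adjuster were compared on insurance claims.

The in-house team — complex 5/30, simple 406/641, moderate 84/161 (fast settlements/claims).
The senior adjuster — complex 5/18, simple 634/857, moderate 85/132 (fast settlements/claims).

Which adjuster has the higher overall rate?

the senior adjuster

Complex: the in-house team 5/30 = 16.7%, the senior adjuster 5/18 = 27.8% → the senior adjuster
Simple: the in-house team 406/641 = 63.3%, the senior adjuster 634/857 = 74.0% → the senior adjuster
Moderate: the in-house team 84/161 = 52.2%, the senior adjuster 85/132 = 64.4% → the senior adjuster
Overall: the in-house team 495/832 = 59.5%, the senior adjuster 724/1007 = 71.9% → the senior adjuster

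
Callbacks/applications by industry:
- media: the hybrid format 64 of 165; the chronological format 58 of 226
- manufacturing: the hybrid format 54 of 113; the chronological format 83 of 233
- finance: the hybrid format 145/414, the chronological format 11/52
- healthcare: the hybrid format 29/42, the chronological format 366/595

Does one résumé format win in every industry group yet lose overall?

Media: the hybrid format 64/165 = 38.8%, the chronological format 58/226 = 25.7% → the hybrid format
Manufacturing: the hybrid format 54/113 = 47.8%, the chronological format 83/233 = 35.6% → the hybrid format
Finance: the hybrid format 145/414 = 35.0%, the chronological format 11/52 = 21.2% → the hybrid format
Healthcare: the hybrid format 29/42 = 69.0%, the chronological format 366/595 = 61.5% → the hybrid format
Overall: the hybrid format 292/734 = 39.8%, the chronological format 518/1106 = 46.8% → the chronological format
The hybrid format wins each industry group but the chronological format wins overall — the comparison reverses. The hybrid format's applications skew toward finance, which has a lower base rate.

Yes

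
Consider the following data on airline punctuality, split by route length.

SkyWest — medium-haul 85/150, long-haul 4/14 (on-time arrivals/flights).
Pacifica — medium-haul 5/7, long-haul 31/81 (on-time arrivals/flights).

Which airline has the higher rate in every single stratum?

Medium-haul: SkyWest 85/150 = 56.7%, Pacifica 5/7 = 71.4% → Pacifica
Long-haul: SkyWest 4/14 = 28.6%, Pacifica 31/81 = 38.3% → Pacifica
Pacifica has the higher rate in both groups.

Pacifica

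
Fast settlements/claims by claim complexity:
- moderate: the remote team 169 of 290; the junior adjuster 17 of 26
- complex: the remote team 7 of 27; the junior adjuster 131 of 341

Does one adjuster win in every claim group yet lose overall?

Moderate: the remote team 169/290 = 58.3%, the junior adjuster 17/26 = 65.4% → the junior adjuster
Complex: the remote team 7/27 = 25.9%, the junior adjuster 131/341 = 38.4% → the junior adjuster
Overall: the remote team 176/317 = 55.5%, the junior adjuster 148/367 = 40.3% → the remote team
The junior adjuster wins each claim group but the remote team wins overall — the comparison reverses. The junior adjuster's claims skew toward complex, which has a lower base rate.

Yes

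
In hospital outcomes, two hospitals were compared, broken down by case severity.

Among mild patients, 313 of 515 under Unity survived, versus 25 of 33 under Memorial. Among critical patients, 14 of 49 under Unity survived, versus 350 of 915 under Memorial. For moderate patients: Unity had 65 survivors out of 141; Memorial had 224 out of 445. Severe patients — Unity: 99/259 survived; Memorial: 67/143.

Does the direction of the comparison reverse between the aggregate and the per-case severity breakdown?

Yes

Mild: Unity 313/515 = 60.8%, Memorial 25/33 = 75.8% → Memorial
Critical: Unity 14/49 = 28.6%, Memorial 350/915 = 38.3% → Memorial
Moderate: Unity 65/141 = 46.1%, Memorial 224/445 = 50.3% → Memorial
Severe: Unity 99/259 = 38.2%, Memorial 67/143 = 46.9% → Memorial
Overall: Unity 491/964 = 50.9%, Memorial 666/1536 = 43.4% → Unity
Memorial wins each case group but Unity wins overall — the comparison reverses. Memorial's patients skew toward critical, which has a lower base rate.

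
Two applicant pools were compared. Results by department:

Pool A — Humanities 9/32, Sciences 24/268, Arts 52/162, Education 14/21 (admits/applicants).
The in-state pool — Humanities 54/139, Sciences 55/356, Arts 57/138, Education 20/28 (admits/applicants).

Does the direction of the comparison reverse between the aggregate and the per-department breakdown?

No

Humanities: Pool A 9/32 = 28.1%, the in-state pool 54/139 = 38.8% → the in-state pool
Sciences: Pool A 24/268 = 9.0%, the in-state pool 55/356 = 15.4% → the in-state pool
Arts: Pool A 52/162 = 32.1%, the in-state pool 57/138 = 41.3% → the in-state pool
Education: Pool A 14/21 = 66.7%, the in-state pool 20/28 = 71.4% → the in-state pool
Overall: Pool A 99/483 = 20.5%, the in-state pool 186/661 = 28.1% → the in-state pool
The in-state pool wins overall and in every department group — no reversal.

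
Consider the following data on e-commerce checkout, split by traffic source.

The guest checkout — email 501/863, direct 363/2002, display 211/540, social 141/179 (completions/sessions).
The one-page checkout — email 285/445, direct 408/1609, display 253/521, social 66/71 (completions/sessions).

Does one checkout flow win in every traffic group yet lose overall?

Email: the guest checkout 501/863 = 58.1%, the one-page checkout 285/445 = 64.0% → the one-page checkout
Direct: the guest checkout 363/2002 = 18.1%, the one-page checkout 408/1609 = 25.4% → the one-page checkout
Display: the guest checkout 211/540 = 39.1%, the one-page checkout 253/521 = 48.6% → the one-page checkout
Social: the guest checkout 141/179 = 78.8%, the one-page checkout 66/71 = 93.0% → the one-page checkout
Overall: the guest checkout 1216/3584 = 33.9%, the one-page checkout 1012/2646 = 38.2% → the one-page checkout
The one-page checkout wins overall and in every traffic group — no reversal.

No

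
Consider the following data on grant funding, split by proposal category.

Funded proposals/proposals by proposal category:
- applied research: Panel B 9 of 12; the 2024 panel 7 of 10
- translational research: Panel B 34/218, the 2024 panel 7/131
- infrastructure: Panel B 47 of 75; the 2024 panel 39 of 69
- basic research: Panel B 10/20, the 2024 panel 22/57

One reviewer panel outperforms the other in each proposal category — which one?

Panel B

Applied research: Panel B 9/12 = 75.0%, the 2024 panel 7/10 = 70.0% → Panel B
Translational research: Panel B 34/218 = 15.6%, the 2024 panel 7/131 = 5.3% → Panel B
Infrastructure: Panel B 47/75 = 62.7%, the 2024 panel 39/69 = 56.5% → Panel B
Basic research: Panel B 10/20 = 50.0%, the 2024 panel 22/57 = 38.6% → Panel B
Panel B has the higher rate in all 4 groups.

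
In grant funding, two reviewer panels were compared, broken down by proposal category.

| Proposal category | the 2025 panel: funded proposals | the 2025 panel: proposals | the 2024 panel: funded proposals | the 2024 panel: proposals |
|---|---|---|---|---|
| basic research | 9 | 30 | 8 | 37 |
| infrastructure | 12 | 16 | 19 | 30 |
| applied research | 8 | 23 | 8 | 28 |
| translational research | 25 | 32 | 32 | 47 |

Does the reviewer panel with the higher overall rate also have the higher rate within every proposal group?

Basic research: the 2025 panel 9/30 = 30.0%, the 2024 panel 8/37 = 21.6% → the 2025 panel
Infrastructure: the 2025 panel 12/16 = 75.0%, the 2024 panel 19/30 = 63.3% → the 2025 panel
Applied research: the 2025 panel 8/23 = 34.8%, the 2024 panel 8/28 = 28.6% → the 2025 panel
Translational research: the 2025 panel 25/32 = 78.1%, the 2024 panel 32/47 = 68.1% → the 2025 panel
Overall: the 2025 panel 54/101 = 53.5%, the 2024 panel 67/142 = 47.2% → the 2025 panel
The 2025 panel wins overall and in every proposal group — no reversal.

Yes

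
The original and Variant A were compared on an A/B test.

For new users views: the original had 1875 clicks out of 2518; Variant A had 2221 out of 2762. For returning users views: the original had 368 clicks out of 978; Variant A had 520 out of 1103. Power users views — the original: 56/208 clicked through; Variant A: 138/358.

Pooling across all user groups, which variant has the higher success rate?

New users: the original 1875/2518 = 74.5%, Variant A 2221/2762 = 80.4% → Variant A
Returning users: the original 368/978 = 37.6%, Variant A 520/1103 = 47.1% → Variant A
Power users: the original 56/208 = 26.9%, Variant A 138/358 = 38.5% → Variant A
Overall: the original 2299/3704 = 62.1%, Variant A 2879/4223 = 68.2% → Variant A

Variant A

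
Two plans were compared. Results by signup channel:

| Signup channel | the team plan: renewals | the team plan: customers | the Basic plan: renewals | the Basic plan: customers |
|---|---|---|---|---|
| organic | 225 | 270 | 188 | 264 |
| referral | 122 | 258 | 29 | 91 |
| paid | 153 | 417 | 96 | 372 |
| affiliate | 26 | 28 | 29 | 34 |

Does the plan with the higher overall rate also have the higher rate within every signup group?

Organic: the team plan 225/270 = 83.3%, the Basic plan 188/264 = 71.2% → the team plan
Referral: the team plan 122/258 = 47.3%, the Basic plan 29/91 = 31.9% → the team plan
Paid: the team plan 153/417 = 36.7%, the Basic plan 96/372 = 25.8% → the team plan
Affiliate: the team plan 26/28 = 92.9%, the Basic plan 29/34 = 85.3% → the team plan
Overall: the team plan 526/973 = 54.1%, the Basic plan 342/761 = 44.9% → the team plan
The team plan wins overall and in every signup group — no reversal.

Yes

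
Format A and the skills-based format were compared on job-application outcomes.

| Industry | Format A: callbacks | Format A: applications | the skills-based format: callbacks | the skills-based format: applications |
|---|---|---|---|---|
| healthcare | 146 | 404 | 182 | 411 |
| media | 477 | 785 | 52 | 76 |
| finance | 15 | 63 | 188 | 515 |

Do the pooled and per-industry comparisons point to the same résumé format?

Healthcare: Format A 146/404 = 36.1%, the skills-based format 182/411 = 44.3% → the skills-based format
Media: Format A 477/785 = 60.8%, the skills-based format 52/76 = 68.4% → the skills-based format
Finance: Format A 15/63 = 23.8%, the skills-based format 188/515 = 36.5% → the skills-based format
Overall: Format A 638/1252 = 51.0%, the skills-based format 422/1002 = 42.1% → Format A
The skills-based format wins each industry group but Format A wins overall — the comparison reverses. The skills-based format's applications skew toward finance, which has a lower base rate.

No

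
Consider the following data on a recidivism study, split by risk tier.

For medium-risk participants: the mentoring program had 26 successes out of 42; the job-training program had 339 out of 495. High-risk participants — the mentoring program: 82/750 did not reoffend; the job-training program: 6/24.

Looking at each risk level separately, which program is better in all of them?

Medium-risk: the mentoring program 26/42 = 61.9%, the job-training program 339/495 = 68.5% → the job-training program
High-risk: the mentoring program 82/750 = 10.9%, the job-training program 6/24 = 25.0% → the job-training program
The job-training program has the higher rate in both groups.

the job-training program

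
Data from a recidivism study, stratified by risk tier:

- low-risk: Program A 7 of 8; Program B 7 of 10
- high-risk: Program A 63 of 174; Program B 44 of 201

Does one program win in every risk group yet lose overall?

No

Low-risk: Program A 7/8 = 87.5%, Program B 7/10 = 70.0% → Program A
High-risk: Program A 63/174 = 36.2%, Program B 44/201 = 21.9% → Program A
Overall: Program A 70/182 = 38.5%, Program B 51/211 = 24.2% → Program A
Program A wins overall and in every risk group — no reversal.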